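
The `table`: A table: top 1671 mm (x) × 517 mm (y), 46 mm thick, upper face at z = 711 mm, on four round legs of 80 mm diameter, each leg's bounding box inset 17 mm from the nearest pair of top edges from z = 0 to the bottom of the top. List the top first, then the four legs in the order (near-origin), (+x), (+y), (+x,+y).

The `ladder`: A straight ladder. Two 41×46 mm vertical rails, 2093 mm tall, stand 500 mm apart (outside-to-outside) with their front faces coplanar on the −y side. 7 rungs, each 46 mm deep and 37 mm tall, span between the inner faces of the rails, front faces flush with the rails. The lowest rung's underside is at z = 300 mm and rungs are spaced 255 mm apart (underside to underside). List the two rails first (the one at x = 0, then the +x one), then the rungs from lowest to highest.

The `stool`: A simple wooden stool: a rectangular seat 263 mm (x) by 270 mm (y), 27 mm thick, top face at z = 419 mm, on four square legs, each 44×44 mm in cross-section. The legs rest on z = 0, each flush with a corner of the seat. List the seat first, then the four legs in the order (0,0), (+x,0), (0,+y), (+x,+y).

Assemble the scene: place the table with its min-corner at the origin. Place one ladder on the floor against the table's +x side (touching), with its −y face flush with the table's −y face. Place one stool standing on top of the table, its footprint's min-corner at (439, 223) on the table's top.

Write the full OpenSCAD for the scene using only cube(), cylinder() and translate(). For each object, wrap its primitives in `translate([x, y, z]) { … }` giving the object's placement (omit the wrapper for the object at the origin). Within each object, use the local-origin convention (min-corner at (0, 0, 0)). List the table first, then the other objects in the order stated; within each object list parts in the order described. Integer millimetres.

translate([0, 0, 665]) cube([1671, 517, 46]);
translate([57, 57, 0]) cylinder(h = 665, r = 40);
translate([1614, 57, 0]) cylinder(h = 665, r = 40);
translate([57, 460, 0]) cylinder(h = 665, r = 40);
translate([1614, 460, 0]) cylinder(h = 665, r = 40);
translate([1671, 0, 0]) {
  cube([41, 46, 2093]);
  translate([459, 0, 0]) cube([41, 46, 2093]);
  translate([41, 0, 300]) cube([418, 46, 37]);
  translate([41, 0, 555]) cube([418, 46, 37]);
  translate([41, 0, 810]) cube([418, 46, 37]);
  translate([41, 0, 1065]) cube([418, 46, 37]);
  translate([41, 0, 1320]) cube([418, 46, 37]);
  translate([41, 0, 1575]) cube([418, 46, 37]);
  translate([41, 0, 1830]) cube([418, 46, 37]);
}
translate([439, 223, 711]) {
  translate([0, 0, 392]) cube([263, 270, 27]);
  cube([44, 44, 392]);
  translate([219, 0, 0]) cube([44, 44, 392]);
  translate([0, 226, 0]) cube([44, 44, 392]);
  translate([219, 226, 0]) cube([44, 44, 392]);
}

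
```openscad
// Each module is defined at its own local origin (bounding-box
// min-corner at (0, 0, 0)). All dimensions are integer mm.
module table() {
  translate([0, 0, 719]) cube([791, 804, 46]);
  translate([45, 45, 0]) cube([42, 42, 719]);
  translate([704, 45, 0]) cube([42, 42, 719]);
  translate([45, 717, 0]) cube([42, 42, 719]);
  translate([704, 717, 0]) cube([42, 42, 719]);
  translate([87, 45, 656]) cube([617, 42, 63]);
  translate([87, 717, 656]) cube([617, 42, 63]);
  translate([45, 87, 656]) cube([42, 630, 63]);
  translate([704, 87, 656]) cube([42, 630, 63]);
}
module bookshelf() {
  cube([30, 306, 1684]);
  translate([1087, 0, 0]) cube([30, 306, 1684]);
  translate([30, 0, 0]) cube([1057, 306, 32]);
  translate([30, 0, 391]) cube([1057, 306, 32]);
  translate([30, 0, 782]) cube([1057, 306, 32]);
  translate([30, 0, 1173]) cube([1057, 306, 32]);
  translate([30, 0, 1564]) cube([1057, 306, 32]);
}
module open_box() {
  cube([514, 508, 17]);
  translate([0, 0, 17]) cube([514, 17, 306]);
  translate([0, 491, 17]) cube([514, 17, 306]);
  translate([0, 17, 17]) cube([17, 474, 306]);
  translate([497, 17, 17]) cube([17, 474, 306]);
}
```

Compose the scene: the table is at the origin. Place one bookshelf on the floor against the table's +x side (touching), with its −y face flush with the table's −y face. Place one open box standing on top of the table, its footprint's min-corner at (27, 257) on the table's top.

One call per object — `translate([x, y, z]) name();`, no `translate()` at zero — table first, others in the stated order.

table();
translate([791, 0, 0]) bookshelf();
translate([27, 257, 765]) open_box();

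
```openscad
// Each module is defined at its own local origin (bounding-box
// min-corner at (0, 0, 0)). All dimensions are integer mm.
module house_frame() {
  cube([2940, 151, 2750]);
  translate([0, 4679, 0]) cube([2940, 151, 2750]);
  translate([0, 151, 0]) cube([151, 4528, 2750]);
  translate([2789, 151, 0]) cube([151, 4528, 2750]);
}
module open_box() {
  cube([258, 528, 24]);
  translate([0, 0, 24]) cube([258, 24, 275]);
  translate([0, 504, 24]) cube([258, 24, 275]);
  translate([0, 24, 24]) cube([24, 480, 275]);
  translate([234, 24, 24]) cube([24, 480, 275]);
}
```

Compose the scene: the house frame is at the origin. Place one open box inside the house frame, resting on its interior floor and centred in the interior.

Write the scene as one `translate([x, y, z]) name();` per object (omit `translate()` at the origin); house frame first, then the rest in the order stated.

house_frame();
translate([1341, 2151, 0]) open_box();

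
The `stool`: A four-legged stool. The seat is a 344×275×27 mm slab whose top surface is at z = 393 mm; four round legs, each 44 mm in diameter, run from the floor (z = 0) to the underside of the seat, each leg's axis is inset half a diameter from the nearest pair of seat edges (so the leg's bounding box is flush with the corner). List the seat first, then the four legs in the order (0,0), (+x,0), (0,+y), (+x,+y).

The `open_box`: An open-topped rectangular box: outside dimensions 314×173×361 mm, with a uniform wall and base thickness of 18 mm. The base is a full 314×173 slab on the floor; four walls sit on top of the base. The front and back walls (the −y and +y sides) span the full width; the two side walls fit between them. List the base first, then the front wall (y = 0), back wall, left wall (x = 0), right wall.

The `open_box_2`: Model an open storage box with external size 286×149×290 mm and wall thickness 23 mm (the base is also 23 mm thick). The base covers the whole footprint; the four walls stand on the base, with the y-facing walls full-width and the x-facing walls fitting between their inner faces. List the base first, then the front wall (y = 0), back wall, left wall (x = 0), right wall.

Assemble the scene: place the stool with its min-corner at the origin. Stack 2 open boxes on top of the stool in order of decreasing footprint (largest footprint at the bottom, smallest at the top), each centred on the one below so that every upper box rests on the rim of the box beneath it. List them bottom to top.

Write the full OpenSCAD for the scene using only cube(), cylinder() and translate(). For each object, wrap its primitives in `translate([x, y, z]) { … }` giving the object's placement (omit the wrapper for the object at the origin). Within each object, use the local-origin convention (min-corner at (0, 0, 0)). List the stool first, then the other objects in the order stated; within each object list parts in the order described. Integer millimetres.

translate([0, 0, 366]) cube([344, 275, 27]);
translate([22, 22, 0]) cylinder(h = 366, r = 22);
translate([322, 22, 0]) cylinder(h = 366, r = 22);
translate([22, 253, 0]) cylinder(h = 366, r = 22);
translate([322, 253, 0]) cylinder(h = 366, r = 22);
translate([15, 51, 393]) {
  cube([314, 173, 18]);
  translate([0, 0, 18]) cube([314, 18, 343]);
  translate([0, 155, 18]) cube([314, 18, 343]);
  translate([0, 18, 18]) cube([18, 137, 343]);
  translate([296, 18, 18]) cube([18, 137, 343]);
}
translate([29, 63, 754]) {
  cube([286, 149, 23]);
  translate([0, 0, 23]) cube([286, 23, 267]);
  translate([0, 126, 23]) cube([286, 23, 267]);
  translate([0, 23, 23]) cube([23, 103, 267]);
  translate([263, 23, 23]) cube([23, 103, 267]);
}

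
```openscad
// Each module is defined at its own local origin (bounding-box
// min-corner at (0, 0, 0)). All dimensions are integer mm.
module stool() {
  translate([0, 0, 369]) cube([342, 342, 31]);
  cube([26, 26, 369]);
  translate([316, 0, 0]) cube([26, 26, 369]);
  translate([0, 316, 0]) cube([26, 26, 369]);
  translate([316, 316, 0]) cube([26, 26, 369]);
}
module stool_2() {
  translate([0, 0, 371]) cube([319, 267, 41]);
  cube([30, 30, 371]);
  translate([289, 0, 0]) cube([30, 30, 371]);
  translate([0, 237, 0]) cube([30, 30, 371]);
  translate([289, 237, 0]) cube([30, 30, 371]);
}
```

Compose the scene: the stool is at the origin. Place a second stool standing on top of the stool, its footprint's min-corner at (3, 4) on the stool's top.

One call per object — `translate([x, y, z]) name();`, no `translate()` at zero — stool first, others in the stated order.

stool();
translate([3, 4, 400]) stool_2();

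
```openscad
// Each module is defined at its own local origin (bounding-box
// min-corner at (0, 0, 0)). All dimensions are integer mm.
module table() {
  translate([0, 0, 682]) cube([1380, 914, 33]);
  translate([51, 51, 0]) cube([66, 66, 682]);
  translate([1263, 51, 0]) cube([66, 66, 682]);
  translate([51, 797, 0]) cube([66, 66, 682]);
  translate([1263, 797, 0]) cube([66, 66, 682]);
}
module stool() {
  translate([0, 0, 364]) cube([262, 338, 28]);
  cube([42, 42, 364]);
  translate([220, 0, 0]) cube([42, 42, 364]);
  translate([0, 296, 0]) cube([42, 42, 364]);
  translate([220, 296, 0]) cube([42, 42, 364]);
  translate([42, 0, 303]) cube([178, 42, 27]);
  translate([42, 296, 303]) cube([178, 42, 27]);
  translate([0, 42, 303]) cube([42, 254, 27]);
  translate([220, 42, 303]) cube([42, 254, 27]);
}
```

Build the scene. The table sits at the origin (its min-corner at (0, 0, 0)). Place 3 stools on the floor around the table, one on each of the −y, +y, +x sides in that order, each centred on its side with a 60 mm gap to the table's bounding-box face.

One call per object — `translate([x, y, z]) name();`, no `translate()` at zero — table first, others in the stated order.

table();
translate([559, -398, 0]) stool();
translate([559, 974, 0]) stool();
translate([1440, 288, 0]) stool();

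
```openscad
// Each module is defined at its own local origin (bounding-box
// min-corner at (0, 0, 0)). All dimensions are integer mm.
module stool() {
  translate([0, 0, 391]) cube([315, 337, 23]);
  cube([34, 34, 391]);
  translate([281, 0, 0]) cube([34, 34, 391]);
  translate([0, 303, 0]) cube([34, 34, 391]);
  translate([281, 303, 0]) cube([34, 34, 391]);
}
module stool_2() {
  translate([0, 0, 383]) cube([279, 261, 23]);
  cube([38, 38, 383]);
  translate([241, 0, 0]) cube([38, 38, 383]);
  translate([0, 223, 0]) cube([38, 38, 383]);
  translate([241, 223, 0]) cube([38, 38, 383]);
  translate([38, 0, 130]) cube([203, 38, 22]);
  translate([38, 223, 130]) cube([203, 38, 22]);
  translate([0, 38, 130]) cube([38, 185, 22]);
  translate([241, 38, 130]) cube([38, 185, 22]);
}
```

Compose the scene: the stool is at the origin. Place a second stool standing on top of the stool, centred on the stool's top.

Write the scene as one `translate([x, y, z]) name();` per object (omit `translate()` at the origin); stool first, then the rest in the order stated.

stool();
translate([18, 38, 414]) stool_2();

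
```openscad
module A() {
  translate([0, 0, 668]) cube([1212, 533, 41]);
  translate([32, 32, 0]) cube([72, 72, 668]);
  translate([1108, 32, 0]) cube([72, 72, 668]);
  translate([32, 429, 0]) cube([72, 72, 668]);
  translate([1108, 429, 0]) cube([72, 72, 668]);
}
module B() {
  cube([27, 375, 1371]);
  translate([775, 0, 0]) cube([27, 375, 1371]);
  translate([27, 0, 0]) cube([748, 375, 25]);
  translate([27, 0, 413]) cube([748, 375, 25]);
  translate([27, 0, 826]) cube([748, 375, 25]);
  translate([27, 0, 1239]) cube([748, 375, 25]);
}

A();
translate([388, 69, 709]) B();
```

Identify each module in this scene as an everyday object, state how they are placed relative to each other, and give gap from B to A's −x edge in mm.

A is a table. B is a bookshelf. The bookshelf is on top of the table. The gap from the bookshelf to the table's −x edge is 388 mm.

The bookshelf's min-x is at 388; the table's min-x is 0; gap = 388 mm.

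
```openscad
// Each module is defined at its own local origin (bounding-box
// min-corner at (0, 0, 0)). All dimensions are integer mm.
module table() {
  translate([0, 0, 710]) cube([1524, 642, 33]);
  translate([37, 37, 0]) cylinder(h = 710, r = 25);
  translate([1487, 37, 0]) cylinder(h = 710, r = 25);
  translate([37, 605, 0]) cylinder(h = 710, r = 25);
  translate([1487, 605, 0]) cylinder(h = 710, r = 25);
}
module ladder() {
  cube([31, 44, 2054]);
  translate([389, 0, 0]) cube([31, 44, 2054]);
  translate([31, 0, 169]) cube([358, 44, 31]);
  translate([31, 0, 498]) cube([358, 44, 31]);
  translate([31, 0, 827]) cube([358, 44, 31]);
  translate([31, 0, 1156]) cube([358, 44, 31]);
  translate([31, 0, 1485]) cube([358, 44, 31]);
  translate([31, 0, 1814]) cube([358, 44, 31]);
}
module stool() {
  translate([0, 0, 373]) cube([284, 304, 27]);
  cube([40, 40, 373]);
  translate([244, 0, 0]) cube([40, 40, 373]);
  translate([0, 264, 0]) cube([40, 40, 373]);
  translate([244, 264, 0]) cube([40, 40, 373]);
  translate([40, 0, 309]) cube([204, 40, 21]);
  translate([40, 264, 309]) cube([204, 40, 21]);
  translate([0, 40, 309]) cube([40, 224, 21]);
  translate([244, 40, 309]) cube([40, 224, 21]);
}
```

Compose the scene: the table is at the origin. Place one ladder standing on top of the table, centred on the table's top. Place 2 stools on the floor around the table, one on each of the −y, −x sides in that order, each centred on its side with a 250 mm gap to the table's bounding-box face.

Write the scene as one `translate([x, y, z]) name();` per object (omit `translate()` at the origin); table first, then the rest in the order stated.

table();
translate([552, 299, 743]) ladder();
translate([620, -554, 0]) stool();
translate([-534, 169, 0]) stool();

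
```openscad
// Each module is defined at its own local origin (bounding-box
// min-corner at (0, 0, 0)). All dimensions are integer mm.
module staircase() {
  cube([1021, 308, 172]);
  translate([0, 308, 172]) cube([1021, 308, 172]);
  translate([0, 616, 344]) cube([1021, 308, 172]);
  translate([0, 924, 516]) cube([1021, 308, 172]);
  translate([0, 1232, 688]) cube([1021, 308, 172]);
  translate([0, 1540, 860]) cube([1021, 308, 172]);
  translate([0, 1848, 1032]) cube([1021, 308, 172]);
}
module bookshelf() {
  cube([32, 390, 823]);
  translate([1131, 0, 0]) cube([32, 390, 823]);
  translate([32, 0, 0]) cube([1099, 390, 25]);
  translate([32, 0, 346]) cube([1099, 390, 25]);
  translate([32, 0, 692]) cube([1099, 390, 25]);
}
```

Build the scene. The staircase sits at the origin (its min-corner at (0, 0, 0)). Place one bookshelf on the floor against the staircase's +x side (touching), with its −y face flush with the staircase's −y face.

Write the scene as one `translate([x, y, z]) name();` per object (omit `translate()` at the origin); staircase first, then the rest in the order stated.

staircase();
translate([1021, 0, 0]) bookshelf();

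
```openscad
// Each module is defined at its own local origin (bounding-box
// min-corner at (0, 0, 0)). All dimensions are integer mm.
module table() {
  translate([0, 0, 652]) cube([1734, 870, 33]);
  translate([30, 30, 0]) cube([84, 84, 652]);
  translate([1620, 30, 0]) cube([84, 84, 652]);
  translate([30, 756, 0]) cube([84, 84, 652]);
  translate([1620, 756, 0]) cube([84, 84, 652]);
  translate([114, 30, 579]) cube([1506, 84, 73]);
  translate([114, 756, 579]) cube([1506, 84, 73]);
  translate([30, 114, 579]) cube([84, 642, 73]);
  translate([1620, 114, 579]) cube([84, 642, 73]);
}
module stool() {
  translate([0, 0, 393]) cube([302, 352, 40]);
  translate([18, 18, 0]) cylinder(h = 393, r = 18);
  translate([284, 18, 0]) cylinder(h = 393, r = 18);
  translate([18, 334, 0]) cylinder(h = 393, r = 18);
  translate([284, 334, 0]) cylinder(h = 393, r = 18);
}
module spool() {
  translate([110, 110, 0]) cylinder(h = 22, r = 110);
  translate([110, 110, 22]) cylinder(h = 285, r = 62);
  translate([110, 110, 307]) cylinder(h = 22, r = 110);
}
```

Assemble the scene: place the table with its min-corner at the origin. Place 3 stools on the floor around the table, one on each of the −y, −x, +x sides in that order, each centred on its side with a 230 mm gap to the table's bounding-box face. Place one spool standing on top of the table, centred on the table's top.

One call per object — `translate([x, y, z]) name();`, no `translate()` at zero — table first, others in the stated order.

table();
translate([716, -582, 0]) stool();
translate([-532, 259, 0]) stool();
translate([1964, 259, 0]) stool();
translate([757, 325, 685]) spool();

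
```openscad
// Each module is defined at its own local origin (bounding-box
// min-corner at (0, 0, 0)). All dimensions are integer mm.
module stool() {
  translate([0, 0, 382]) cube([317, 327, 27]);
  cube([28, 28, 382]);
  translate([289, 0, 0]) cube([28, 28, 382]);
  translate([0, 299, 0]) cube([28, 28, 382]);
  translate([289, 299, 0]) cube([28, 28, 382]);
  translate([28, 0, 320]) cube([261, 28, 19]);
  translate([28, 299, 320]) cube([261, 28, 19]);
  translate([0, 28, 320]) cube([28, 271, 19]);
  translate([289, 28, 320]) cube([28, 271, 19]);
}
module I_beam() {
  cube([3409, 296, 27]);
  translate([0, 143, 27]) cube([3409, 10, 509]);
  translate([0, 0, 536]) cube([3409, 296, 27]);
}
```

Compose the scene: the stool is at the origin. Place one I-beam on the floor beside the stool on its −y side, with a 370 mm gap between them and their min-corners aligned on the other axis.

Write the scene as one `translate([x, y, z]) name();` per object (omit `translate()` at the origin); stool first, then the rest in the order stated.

stool();
translate([0, -666, 0]) I_beam();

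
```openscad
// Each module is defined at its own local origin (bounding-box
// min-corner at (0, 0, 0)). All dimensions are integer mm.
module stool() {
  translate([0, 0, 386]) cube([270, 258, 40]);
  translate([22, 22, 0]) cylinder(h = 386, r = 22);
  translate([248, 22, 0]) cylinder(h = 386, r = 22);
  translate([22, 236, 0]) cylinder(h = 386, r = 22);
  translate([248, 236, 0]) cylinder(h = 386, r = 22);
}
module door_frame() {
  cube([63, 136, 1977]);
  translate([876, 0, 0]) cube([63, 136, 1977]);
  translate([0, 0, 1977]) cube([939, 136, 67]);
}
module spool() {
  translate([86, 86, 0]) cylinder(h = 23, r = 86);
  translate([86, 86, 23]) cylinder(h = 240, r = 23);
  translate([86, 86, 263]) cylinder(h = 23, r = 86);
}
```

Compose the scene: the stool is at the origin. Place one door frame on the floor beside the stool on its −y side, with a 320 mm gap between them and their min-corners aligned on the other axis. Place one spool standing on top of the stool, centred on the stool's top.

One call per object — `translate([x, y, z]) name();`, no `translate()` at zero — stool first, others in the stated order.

stool();
translate([0, -456, 0]) door_frame();
translate([49, 43, 426]) spool();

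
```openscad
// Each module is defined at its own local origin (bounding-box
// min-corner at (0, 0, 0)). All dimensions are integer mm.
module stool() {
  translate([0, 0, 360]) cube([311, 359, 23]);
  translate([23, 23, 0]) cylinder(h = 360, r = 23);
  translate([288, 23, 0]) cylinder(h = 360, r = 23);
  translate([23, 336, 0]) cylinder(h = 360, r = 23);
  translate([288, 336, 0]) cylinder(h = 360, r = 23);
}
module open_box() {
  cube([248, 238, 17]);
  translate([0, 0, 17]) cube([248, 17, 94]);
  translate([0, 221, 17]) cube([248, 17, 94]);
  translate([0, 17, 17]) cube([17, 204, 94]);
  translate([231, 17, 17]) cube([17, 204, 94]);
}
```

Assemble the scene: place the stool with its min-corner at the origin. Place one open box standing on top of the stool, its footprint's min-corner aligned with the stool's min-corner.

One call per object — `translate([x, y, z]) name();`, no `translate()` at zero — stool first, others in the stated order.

stool();
translate([0, 0, 383]) open_box();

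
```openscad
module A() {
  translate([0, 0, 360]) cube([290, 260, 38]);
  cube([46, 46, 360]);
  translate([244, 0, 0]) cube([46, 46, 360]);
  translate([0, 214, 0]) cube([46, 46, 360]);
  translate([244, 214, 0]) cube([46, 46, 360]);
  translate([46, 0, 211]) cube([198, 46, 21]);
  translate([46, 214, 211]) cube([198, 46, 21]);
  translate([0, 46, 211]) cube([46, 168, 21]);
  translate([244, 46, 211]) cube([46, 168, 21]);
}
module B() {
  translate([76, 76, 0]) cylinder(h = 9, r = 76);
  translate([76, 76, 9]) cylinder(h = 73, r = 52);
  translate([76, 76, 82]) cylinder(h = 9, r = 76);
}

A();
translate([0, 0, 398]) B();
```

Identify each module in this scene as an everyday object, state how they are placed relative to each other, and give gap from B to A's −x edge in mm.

The spool's min-x is at 0; the stool's min-x is 0; gap = 0 mm.

A is a stool. B is a spool. The spool is on top of the stool. The gap from the spool to the stool's −x edge is 0 mm.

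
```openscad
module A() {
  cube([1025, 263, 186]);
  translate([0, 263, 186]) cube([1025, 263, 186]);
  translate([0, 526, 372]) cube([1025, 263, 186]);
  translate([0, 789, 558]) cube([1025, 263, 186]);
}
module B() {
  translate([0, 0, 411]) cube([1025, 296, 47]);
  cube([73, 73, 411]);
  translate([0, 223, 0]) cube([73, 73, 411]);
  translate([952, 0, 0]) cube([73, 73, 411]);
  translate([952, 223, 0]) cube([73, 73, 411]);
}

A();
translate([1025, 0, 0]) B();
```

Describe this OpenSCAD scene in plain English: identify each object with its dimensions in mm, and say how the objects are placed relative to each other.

A is a run of 4 identical solid stair steps. Each tread is 1025×263 mm and each step block is 186 mm high. Step 1 rests on the floor; step k is offset from step 1 by (k−1)×263 mm in y and (k−1)×186 mm in z.

B is a long wooden bench with a 1025 mm (x) × 296 mm (y) seat, 47 mm thick, its top surface 458 mm above the floor. Four 73 mm square legs at the seat corners, flush with the edges, run from z = 0 to the seat underside.

The bench is against the staircase's +x side, with their −y faces flush.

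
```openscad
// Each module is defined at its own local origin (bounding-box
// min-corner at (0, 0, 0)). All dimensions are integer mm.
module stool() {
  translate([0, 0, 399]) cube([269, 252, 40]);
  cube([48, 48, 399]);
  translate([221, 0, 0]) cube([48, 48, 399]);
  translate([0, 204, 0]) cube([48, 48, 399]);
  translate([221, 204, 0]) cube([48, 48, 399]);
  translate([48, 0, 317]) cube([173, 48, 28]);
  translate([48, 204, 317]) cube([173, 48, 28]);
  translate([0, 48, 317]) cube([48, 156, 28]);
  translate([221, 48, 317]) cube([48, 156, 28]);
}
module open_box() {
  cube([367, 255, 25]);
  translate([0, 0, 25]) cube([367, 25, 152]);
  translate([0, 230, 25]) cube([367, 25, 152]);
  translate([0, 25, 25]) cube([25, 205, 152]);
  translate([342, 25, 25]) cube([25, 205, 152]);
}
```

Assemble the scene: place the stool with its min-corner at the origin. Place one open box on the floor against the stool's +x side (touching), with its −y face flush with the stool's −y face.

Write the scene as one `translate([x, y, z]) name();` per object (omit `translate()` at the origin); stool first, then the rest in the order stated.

stool();
translate([269, 0, 0]) open_box();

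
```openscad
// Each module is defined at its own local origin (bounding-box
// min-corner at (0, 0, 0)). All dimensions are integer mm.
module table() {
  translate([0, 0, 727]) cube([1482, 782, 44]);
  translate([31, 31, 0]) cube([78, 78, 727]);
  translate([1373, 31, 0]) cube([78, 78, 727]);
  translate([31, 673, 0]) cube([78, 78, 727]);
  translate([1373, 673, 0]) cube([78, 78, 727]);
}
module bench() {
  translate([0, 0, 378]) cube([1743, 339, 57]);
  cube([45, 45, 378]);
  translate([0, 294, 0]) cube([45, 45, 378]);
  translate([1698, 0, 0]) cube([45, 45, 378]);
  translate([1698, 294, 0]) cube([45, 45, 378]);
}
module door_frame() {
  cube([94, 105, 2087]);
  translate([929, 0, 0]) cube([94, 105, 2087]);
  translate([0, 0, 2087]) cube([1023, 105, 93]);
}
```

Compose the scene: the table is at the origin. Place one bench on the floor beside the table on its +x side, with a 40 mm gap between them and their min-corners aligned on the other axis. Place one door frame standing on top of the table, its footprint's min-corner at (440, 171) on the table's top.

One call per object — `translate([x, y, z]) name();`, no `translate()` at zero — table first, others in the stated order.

table();
translate([1522, 0, 0]) bench();
translate([440, 171, 771]) door_frame();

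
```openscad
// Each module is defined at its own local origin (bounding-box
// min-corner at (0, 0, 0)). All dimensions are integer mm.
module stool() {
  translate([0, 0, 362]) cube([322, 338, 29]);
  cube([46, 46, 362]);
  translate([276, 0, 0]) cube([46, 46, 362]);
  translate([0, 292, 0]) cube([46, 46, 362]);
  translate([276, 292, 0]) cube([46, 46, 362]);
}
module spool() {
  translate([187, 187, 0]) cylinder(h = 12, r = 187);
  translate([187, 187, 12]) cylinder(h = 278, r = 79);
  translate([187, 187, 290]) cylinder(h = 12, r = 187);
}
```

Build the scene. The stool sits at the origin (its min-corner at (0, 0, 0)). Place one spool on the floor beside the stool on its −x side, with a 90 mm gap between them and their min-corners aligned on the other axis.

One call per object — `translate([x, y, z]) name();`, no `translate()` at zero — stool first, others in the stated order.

stool();
translate([-464, 0, 0]) spool();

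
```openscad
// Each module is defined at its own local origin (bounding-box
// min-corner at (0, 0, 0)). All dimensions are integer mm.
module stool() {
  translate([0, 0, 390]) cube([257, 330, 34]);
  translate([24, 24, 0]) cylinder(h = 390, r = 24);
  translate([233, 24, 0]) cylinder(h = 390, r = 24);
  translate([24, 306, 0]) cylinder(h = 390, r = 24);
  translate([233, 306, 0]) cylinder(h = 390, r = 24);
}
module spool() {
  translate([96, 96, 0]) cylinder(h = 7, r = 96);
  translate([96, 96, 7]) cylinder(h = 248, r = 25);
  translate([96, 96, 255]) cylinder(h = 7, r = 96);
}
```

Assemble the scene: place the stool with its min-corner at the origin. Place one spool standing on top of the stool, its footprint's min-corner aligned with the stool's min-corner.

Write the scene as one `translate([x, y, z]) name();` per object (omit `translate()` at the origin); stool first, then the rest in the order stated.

stool();
translate([0, 0, 424]) spool();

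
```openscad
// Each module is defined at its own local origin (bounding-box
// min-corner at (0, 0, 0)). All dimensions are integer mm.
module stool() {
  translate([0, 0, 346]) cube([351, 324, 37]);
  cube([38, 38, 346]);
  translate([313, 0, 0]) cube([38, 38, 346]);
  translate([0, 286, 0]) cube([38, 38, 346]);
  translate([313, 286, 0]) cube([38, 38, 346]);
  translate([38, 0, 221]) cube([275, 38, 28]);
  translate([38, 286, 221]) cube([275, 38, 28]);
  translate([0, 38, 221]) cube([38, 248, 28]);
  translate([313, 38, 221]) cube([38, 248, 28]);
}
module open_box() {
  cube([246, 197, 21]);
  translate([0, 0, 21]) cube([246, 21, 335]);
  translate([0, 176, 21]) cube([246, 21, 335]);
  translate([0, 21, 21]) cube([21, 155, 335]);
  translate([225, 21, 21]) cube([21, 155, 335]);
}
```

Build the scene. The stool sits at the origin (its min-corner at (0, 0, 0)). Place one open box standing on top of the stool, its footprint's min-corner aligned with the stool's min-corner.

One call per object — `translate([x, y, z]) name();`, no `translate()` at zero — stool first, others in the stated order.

stool();
translate([0, 0, 383]) open_box();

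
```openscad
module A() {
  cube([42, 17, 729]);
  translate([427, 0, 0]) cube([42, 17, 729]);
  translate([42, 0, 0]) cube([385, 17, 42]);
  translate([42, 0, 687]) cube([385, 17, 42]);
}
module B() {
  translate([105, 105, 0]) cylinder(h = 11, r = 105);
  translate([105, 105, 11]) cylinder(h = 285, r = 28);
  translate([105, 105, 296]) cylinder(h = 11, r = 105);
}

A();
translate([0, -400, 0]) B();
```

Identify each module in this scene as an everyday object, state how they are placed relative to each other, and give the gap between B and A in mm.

The spool's nearest face is 190 mm from the picture frame's −y face.

A is a picture frame. B is a spool. The spool is on the floor beside the picture frame on its −y side. The gap between the spool and the picture frame is 190 mm.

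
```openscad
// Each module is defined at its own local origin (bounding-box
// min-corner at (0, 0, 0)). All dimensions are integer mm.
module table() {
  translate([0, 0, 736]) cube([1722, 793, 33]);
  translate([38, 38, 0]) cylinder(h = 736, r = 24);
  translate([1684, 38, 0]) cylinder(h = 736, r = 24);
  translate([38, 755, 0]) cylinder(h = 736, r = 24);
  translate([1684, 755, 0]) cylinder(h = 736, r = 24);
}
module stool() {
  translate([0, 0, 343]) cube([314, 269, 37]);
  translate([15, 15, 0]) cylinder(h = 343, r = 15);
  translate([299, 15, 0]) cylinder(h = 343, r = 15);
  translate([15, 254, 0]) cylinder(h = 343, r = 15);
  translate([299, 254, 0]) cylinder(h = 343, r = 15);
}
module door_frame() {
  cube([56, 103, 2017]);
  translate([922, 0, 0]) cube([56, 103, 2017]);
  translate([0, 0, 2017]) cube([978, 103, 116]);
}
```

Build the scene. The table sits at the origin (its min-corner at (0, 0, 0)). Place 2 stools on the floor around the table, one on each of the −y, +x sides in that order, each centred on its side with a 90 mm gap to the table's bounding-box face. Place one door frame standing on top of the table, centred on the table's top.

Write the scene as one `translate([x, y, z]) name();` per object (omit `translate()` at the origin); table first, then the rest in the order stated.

table();
translate([704, -359, 0]) stool();
translate([1812, 262, 0]) stool();
translate([372, 345, 769]) door_frame();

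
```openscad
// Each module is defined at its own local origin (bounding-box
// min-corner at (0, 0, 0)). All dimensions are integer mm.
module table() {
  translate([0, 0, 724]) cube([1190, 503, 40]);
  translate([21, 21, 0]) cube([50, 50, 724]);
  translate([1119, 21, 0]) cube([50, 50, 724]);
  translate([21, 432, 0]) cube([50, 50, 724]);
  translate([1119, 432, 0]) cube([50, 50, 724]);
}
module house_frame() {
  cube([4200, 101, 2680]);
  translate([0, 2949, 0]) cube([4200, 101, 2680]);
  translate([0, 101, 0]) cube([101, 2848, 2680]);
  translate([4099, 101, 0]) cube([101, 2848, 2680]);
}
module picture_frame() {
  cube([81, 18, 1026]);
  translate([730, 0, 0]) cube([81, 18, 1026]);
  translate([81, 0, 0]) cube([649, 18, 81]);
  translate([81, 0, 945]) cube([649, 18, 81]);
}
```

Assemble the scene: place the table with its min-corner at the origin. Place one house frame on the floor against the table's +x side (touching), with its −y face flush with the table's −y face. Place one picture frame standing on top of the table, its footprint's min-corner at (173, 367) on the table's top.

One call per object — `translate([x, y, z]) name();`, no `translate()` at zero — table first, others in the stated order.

table();
translate([1190, 0, 0]) house_frame();
translate([173, 367, 764]) picture_frame();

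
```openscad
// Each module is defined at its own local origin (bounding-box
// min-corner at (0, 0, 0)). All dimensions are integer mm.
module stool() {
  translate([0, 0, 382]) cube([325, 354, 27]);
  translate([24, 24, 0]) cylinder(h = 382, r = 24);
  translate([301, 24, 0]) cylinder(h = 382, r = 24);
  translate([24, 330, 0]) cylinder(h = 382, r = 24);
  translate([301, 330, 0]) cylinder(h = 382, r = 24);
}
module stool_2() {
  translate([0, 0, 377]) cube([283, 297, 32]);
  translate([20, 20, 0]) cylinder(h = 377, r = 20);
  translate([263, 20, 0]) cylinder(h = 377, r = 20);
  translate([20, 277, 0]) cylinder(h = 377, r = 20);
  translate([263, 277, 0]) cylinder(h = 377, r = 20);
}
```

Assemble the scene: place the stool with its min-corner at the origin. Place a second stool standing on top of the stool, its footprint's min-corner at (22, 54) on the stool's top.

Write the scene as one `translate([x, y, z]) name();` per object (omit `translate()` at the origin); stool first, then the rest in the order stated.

stool();
translate([22, 54, 409]) stool_2();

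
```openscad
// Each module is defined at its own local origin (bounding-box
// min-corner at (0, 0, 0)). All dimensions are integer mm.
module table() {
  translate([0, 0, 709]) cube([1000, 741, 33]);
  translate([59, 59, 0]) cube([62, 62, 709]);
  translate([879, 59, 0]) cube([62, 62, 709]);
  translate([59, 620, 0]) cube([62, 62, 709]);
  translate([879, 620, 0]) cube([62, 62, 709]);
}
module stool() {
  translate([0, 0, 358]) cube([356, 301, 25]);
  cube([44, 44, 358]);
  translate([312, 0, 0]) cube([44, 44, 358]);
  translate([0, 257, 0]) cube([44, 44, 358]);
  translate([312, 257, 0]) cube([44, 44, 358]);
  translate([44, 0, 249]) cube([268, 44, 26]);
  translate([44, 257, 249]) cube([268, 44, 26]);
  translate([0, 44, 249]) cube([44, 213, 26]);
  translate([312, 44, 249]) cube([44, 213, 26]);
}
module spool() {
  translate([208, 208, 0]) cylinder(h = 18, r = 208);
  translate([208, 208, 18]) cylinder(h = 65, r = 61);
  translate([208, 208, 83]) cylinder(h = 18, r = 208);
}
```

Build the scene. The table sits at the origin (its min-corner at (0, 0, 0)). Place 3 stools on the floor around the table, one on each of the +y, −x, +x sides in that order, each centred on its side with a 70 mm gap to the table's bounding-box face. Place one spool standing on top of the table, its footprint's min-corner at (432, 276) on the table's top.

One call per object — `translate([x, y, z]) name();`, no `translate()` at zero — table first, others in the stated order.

table();
translate([322, 811, 0]) stool();
translate([-426, 220, 0]) stool();
translate([1070, 220, 0]) stool();
translate([432, 276, 742]) spool();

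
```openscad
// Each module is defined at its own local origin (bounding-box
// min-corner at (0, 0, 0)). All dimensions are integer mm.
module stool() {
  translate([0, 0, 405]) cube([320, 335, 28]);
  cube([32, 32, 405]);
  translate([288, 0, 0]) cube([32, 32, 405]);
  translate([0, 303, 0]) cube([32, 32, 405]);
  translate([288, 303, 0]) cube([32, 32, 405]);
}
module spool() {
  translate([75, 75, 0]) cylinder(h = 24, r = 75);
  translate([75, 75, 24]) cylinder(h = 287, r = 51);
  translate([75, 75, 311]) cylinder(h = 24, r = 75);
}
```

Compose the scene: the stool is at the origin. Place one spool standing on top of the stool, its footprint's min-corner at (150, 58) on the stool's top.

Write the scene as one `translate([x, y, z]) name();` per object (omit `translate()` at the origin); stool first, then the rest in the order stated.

stool();
translate([150, 58, 433]) spool();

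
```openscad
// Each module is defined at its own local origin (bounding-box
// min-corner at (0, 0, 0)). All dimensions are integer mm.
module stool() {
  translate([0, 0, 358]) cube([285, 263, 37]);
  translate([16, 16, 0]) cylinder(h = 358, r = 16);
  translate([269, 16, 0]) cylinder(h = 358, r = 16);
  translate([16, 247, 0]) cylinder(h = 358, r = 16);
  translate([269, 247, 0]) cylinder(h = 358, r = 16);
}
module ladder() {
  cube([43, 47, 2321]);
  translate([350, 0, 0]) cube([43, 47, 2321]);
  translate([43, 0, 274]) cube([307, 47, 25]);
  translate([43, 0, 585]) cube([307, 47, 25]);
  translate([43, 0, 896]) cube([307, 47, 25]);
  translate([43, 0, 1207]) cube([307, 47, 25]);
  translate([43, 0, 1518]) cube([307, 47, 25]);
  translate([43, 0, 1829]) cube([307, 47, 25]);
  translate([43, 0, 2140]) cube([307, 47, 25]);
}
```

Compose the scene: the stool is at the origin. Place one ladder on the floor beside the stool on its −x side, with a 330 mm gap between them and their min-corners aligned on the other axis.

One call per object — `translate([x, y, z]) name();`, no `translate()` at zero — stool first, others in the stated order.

stool();
translate([-723, 0, 0]) ladder();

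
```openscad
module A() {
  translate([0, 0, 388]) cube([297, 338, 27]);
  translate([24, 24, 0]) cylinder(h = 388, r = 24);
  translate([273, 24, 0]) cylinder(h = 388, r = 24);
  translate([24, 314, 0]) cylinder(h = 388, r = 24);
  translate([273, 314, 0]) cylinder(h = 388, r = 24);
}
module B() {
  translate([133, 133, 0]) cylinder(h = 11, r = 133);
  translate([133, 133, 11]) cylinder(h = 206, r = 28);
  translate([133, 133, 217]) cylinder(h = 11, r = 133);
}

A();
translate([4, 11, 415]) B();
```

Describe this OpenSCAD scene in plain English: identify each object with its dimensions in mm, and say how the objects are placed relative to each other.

A is a four-legged stool. The seat is 297×338 mm, 27 mm thick, top at z = 415 mm. It stands on four round legs, each 48 mm in diameter, from z = 0 to the seat underside, each leg's axis is inset half a diameter from the nearest pair of seat edges (so the leg's bounding box is flush with the corner).

B is a spool: two coaxial disc flanges of radius 133 mm and thickness 11 mm, joined by a core cylinder of radius 28 mm and height 206 mm. The lower flange rests on z = 0 and the three cylinders share a vertical axis.

The spool is on top of the stool.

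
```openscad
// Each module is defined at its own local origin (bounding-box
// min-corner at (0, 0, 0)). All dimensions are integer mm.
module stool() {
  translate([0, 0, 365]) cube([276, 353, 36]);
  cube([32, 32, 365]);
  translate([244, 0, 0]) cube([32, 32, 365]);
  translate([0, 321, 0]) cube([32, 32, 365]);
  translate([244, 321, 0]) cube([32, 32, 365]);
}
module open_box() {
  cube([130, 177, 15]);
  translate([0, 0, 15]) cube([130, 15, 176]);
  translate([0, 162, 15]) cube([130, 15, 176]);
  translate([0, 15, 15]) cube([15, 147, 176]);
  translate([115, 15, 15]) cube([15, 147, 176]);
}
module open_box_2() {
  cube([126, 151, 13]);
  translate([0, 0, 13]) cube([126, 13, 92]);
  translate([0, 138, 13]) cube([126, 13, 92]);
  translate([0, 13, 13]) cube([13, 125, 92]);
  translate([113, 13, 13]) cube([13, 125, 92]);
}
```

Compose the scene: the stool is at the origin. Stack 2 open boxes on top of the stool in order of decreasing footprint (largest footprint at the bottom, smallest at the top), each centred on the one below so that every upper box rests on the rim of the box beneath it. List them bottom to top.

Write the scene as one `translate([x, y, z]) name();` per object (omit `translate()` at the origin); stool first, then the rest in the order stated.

stool();
translate([73, 88, 401]) open_box();
translate([75, 101, 592]) open_box_2();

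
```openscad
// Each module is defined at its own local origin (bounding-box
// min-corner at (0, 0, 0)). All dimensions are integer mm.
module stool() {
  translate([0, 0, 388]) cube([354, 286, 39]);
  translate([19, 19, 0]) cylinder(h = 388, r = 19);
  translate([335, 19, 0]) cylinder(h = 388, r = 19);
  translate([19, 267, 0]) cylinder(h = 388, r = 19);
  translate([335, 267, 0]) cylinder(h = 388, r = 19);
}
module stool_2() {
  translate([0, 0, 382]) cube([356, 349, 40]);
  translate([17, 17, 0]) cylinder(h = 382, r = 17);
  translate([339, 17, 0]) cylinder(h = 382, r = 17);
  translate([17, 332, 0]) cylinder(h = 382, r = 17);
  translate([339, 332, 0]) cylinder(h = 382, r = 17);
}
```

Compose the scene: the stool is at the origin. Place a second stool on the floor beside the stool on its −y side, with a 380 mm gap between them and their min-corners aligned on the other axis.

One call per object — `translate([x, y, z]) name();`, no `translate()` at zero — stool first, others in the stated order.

stool();
translate([0, -729, 0]) stool_2();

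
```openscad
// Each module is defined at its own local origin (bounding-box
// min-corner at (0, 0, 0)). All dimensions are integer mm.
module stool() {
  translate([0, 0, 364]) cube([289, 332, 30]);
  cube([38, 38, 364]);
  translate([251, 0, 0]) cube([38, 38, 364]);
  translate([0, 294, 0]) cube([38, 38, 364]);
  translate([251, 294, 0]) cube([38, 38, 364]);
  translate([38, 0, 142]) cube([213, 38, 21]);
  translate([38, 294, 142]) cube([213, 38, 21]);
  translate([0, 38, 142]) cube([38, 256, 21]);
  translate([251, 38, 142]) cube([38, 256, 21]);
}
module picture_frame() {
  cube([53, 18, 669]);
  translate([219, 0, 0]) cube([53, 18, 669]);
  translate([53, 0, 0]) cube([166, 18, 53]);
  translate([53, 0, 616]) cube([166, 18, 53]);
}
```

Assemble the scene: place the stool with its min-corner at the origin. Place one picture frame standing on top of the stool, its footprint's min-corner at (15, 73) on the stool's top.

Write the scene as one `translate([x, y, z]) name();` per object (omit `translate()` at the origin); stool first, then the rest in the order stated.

stool();
translate([15, 73, 394]) picture_frame();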